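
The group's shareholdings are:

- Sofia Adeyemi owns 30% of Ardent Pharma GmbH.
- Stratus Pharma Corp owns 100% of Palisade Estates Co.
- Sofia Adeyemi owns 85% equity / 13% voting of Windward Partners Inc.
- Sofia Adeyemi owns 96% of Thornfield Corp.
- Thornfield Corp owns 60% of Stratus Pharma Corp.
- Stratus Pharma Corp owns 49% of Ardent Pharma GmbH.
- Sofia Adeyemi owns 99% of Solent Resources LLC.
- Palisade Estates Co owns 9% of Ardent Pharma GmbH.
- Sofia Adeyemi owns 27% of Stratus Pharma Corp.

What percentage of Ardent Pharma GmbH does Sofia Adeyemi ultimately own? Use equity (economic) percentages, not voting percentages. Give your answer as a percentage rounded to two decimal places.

79.07%

Sofia reaches Ardent along 5 paths.
Direct stake: 30% = 30%.
Via Thornfield → Stratus → Palisade: 96% × 60% × 100% × 9% = 5.184%.
Via Stratus → Palisade: 27% × 100% × 9% = 2.43%.
Via Thornfield → Stratus: 96% × 60% × 49% = 28.224%.
Via Stratus: 27% × 49% = 13.23%.
Total: 30% + 5.184% + 2.43% + 28.224% + 13.23% = 79.068%.
Rounded: 79.07%.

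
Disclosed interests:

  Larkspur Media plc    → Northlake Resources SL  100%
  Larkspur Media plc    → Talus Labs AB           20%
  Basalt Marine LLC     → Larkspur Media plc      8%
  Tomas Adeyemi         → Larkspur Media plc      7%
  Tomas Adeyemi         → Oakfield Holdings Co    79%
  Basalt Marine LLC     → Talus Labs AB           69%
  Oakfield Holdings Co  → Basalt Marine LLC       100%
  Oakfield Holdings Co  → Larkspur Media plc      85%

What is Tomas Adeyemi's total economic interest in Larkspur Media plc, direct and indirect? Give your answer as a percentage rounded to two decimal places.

Tomas reaches Larkspur along 3 paths.
Via Oakfield → Basalt: 79% × 100% × 8% = 6.32%.
Via Oakfield: 79% × 85% = 67.15%.
Direct stake: 7% = 7%.
Total: 6.32% + 67.15% + 7% = 80.47%.

80.47%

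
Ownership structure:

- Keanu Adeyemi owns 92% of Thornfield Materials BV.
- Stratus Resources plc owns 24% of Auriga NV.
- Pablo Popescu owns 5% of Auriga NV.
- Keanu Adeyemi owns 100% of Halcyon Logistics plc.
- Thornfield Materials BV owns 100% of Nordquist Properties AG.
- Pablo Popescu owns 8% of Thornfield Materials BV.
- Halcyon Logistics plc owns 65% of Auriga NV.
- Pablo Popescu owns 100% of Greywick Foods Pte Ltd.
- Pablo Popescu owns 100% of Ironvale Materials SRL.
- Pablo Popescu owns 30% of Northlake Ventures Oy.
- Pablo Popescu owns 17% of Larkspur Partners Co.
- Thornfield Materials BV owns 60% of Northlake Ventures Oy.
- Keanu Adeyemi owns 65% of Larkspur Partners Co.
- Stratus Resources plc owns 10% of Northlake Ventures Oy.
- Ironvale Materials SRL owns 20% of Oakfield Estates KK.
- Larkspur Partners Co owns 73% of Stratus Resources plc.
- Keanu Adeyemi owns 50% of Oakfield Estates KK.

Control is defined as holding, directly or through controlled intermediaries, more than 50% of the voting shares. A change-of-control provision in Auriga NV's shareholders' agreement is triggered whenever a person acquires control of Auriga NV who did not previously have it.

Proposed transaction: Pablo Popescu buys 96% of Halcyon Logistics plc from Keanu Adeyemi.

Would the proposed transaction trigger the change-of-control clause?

Yes

The purchase adds only to Pablo's holdings (Keanu's stake shrinks), so Pablo is the only person who could newly come to control Auriga.
Pablo holds 100% of Ironvale, so Pablo controls Ironvale.
Pablo holds 100% of Greywick, so Pablo controls Greywick.
In Auriga, Pablo's side holds only 5%, not > 50%.
So before the transaction, Pablo does not control Auriga.
After the purchase, Pablo holds 96% of Halcyon directly, and Keanu's stake falls to 4%.
Pablo holds 96% of Halcyon, so Pablo controls Halcyon.
Halcyon and Pablo together hold 65% + 5% = 70% of Auriga, so Pablo controls Auriga.
Pablo did not control Auriga before and does after, so the clause is triggered.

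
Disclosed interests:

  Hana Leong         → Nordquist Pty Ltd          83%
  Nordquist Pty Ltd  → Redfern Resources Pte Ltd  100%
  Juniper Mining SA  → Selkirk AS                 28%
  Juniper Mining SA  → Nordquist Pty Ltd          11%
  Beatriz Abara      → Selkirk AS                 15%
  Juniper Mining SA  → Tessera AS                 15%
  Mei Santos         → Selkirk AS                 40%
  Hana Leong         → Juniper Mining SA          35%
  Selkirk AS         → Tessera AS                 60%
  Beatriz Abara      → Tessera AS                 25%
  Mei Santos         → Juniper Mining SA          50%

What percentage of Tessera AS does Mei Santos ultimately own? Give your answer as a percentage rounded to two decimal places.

Mei reaches Tessera along 3 paths.
Via Juniper: 50% × 15% = 7.5%.
Via Selkirk: 40% × 60% = 24%.
Via Juniper → Selkirk: 50% × 28% × 60% = 8.4%.
Total: 7.5% + 24% + 8.4% = 39.9%.
Rounded: 39.90%.

39.90%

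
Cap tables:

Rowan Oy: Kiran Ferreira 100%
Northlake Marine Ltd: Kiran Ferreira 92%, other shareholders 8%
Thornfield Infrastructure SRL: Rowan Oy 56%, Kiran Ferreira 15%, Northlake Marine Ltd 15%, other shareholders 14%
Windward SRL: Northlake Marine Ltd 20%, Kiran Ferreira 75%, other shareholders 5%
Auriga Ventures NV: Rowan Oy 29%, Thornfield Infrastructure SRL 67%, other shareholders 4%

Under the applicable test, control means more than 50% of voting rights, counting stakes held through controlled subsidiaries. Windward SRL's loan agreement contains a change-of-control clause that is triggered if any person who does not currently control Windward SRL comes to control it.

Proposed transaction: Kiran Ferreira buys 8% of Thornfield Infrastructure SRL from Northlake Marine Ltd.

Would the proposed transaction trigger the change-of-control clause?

No

The purchase adds only to Kiran's holdings (Northlake's stake shrinks), so Kiran is the only person who could newly come to control Windward.
Kiran holds 92% of Northlake, so Kiran controls Northlake.
Northlake and Kiran together hold 20% + 75% = 95% of Windward, so Kiran controls Windward.
So Kiran already controls Windward before the transaction.
After the purchase, Kiran's direct stake in Thornfield rises to 15% + 8% = 23%, and Northlake's stake falls to 7%.
Kiran controlled Windward already, so this is not a new person acquiring control; every other person's position is unchanged or reduced.
No new person acquires control, so the clause is not triggered.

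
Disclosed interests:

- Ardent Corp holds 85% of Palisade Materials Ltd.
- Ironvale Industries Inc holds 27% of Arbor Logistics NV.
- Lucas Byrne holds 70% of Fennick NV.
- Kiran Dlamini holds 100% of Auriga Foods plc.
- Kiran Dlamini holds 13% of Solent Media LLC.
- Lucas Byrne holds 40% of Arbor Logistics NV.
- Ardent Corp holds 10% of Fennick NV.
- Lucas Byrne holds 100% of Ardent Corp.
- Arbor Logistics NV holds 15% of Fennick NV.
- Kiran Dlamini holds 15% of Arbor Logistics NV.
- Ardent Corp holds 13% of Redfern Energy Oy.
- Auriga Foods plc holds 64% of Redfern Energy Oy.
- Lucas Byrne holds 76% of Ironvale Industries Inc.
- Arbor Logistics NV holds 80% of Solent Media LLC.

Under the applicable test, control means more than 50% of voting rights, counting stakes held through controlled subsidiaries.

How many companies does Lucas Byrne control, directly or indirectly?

6

Lucas holds 76% of Ironvale, so Lucas controls Ironvale.
Ironvale and Lucas together hold 27% + 40% = 67% of Arbor, so Lucas controls Arbor.
Lucas holds 100% of Ardent, so Lucas controls Ardent.
Arbor and Lucas and Ardent together hold 15% + 70% + 10% = 95% of Fennick, so Lucas controls Fennick.
Ardent holds 85% of Palisade, so Lucas controls Palisade.
Arbor holds 80% of Solent, so Lucas controls Solent.
No other company's threshold is met.
Lucas controls 6 companies.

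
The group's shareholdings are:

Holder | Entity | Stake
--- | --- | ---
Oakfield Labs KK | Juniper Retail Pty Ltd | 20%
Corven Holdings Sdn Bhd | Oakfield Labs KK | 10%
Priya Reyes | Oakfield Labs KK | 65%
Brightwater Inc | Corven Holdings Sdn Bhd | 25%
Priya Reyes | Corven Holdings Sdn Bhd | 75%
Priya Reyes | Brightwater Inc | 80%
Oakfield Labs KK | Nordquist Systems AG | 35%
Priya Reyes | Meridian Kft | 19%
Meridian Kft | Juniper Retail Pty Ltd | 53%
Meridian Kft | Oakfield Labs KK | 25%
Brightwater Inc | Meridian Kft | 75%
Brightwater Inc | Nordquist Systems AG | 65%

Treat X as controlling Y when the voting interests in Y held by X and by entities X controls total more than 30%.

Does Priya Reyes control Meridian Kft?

Yes

Priya holds 80% of Brightwater, so Priya controls Brightwater.
Brightwater and Priya together hold 75% + 19% = 94% of Meridian, so Priya controls Meridian.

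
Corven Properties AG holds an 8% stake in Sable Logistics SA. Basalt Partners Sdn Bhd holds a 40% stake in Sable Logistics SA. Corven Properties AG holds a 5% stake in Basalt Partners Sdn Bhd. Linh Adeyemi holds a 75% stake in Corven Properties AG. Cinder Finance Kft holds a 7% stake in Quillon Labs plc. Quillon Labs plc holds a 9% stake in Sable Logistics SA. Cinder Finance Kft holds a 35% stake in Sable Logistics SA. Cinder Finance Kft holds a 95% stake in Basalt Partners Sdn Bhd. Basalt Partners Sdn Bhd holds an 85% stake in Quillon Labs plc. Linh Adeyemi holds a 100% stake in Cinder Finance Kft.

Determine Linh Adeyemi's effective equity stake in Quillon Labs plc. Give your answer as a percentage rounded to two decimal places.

90.94%

Linh reaches Quillon along 3 paths.
Via Cinder: 100% × 7% = 7%.
Via Corven → Basalt: 75% × 5% × 85% = 3.1875%.
Via Cinder → Basalt: 100% × 95% × 85% = 80.75%.
Total: 7% + 3.1875% + 80.75% = 90.9375%.
Rounded: 90.94%.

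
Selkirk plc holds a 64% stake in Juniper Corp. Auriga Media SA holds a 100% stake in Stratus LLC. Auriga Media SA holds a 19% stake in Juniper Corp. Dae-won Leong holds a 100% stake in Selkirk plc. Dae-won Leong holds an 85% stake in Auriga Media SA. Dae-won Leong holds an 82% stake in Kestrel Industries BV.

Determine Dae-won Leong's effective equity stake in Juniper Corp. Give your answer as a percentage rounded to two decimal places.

80.15%

Dae-won reaches Juniper along 2 paths.
Via Selkirk: 100% × 64% = 64%.
Via Auriga: 85% × 19% = 16.15%.
Total: 64% + 16.15% = 80.15%.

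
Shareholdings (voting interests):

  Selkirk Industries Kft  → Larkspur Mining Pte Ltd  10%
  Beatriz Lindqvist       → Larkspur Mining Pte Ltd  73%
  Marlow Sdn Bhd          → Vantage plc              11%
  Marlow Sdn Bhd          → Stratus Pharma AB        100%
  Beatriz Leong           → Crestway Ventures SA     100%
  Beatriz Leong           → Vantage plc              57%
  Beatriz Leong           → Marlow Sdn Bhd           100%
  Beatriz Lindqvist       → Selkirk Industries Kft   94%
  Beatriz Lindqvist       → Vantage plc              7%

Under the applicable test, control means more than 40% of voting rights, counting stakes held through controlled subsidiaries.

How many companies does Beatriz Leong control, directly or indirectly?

Beatriz Leong holds 100% of Crestway, so Beatriz Leong controls Crestway.
Beatriz Leong holds 100% of Marlow, so Beatriz Leong controls Marlow.
Beatriz Leong and Marlow together hold 57% + 11% = 68% of Vantage, so Beatriz Leong controls Vantage.
Marlow holds 100% of Stratus, so Beatriz Leong controls Stratus.
No other company's threshold is met.
Beatriz Leong controls 4 companies.

4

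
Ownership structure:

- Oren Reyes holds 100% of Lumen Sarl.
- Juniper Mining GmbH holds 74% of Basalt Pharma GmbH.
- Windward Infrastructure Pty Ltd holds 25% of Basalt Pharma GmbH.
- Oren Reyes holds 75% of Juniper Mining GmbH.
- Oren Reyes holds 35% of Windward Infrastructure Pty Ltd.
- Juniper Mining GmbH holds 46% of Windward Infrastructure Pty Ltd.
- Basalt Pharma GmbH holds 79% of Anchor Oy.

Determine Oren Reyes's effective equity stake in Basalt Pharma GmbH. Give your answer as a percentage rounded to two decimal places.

72.88%

Oren reaches Basalt along 3 paths.
Via Windward: 35% × 25% = 8.75%.
Via Juniper → Windward: 75% × 46% × 25% = 8.625%.
Via Juniper: 75% × 74% = 55.5%.
Total: 8.75% + 8.625% + 55.5% = 72.875%.
Rounded: 72.88%.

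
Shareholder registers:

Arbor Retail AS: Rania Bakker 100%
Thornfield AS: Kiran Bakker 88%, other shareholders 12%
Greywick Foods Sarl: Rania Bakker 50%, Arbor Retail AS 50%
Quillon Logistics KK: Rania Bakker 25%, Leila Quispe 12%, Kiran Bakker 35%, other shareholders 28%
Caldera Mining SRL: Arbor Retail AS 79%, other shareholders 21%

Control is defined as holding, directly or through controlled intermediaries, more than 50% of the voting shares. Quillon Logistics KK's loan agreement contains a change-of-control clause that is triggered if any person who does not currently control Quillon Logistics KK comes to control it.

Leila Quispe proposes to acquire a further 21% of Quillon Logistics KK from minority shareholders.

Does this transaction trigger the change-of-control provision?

The purchase changes only Leila's holdings, so Leila is the only person who could newly come to control Quillon.
Leila's largest direct stake is 12% in Quillon, which does not meet the threshold, so Leila controls no company.
In Quillon, Leila's side holds only 12%, not > 50%.
So before the transaction, Leila does not control Quillon.
After the purchase, Leila's direct stake in Quillon rises to 12% + 21% = 33%.
After the transaction, Leila's side holds 33% of Quillon, not > 50%, so Leila still does not control Quillon.
No new person acquires control, so the clause is not triggered.

No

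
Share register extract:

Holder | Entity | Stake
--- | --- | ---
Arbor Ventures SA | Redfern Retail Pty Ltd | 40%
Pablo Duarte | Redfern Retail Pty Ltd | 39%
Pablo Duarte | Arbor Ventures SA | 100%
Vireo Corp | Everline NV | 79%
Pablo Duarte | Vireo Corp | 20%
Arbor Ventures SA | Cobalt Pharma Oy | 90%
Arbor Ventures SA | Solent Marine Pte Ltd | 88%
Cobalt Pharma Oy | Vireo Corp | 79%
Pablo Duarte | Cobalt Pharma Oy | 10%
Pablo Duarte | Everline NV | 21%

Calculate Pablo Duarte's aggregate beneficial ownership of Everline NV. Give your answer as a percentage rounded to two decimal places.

Pablo reaches Everline along 4 paths.
Direct stake: 21% = 21%.
Via Arbor → Cobalt → Vireo: 100% × 90% × 79% × 79% = 56.169%.
Via Cobalt → Vireo: 10% × 79% × 79% = 6.241%.
Via Vireo: 20% × 79% = 15.8%.
Total: 21% + 56.169% + 6.241% + 15.8% = 99.21%.

99.21%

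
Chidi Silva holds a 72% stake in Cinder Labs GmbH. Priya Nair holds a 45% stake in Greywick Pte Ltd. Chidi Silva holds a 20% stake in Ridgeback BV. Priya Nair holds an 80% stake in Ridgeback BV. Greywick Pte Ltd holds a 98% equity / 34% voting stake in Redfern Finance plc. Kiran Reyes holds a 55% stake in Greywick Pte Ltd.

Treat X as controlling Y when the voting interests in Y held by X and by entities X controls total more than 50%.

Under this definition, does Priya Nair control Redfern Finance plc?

Priya holds 80% of Ridgeback, so Priya controls Ridgeback.
Neither Priya nor any entity Priya controls holds any voting interest in Redfern.
So Priya does not control Redfern.

No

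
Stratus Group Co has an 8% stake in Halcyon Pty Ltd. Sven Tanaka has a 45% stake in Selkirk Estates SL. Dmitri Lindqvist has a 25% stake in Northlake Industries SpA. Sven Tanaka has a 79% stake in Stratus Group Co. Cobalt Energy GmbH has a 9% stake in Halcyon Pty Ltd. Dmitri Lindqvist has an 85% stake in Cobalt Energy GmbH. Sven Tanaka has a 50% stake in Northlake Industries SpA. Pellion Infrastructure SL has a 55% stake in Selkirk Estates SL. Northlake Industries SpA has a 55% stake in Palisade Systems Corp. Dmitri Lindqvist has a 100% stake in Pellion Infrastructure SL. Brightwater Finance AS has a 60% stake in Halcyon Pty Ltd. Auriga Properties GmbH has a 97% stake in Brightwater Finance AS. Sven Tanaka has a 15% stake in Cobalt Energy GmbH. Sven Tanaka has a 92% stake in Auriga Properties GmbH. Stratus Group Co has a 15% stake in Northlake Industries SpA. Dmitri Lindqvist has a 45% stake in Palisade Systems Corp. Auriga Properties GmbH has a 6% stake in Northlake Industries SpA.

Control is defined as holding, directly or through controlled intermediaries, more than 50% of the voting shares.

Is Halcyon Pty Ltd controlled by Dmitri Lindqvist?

No

Dmitri holds 85% of Cobalt, so Dmitri controls Cobalt.
Dmitri holds 100% of Pellion, so Dmitri controls Pellion.
Pellion holds 55% of Selkirk, so Dmitri controls Selkirk.
In Halcyon, Dmitri's side holds only 9%, not > 50%.
So Dmitri does not control Halcyon.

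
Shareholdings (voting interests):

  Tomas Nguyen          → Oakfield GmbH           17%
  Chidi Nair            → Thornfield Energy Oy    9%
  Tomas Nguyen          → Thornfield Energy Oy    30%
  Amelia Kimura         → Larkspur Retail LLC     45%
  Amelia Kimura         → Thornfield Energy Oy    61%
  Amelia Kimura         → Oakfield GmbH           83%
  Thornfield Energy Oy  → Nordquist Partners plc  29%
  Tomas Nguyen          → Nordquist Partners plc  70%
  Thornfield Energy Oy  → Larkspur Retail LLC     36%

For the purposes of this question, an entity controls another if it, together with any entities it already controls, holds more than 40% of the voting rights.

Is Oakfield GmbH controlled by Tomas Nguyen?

No

Tomas holds 70% of Nordquist, so Tomas controls Nordquist.
In Oakfield, Tomas's side holds only 17%, not > 40%.
So Tomas does not control Oakfield.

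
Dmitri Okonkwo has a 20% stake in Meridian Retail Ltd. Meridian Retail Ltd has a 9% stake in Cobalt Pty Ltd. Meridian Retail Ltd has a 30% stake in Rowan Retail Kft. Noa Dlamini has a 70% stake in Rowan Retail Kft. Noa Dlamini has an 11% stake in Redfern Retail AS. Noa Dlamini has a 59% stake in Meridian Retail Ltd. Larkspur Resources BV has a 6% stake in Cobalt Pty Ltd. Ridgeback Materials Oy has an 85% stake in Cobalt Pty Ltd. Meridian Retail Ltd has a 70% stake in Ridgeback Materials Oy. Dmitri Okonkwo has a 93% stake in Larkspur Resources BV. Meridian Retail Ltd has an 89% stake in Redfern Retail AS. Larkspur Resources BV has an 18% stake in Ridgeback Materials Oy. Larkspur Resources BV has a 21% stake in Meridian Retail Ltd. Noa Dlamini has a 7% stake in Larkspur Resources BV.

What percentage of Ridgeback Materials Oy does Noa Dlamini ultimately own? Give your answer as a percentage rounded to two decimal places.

43.59%

Noa reaches Ridgeback along 3 paths.
Via Larkspur: 7% × 18% = 1.26%.
Via Meridian: 59% × 70% = 41.3%.
Via Larkspur → Meridian: 7% × 21% × 70% = 1.029%.
Total: 1.26% + 41.3% + 1.029% = 43.589%.
Rounded: 43.59%.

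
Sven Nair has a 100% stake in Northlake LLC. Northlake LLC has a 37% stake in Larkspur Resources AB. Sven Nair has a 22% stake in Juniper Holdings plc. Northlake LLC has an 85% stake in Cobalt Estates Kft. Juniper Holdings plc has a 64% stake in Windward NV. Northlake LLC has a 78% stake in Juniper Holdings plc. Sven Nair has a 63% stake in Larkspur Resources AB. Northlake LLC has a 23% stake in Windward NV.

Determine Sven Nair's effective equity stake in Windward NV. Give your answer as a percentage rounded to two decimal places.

87.00%

Sven reaches Windward along 3 paths.
Via Northlake: 100% × 23% = 23%.
Via Juniper: 22% × 64% = 14.08%.
Via Northlake → Juniper: 100% × 78% × 64% = 49.92%.
Total: 23% + 14.08% + 49.92% = 87%.
Rounded: 87.00%.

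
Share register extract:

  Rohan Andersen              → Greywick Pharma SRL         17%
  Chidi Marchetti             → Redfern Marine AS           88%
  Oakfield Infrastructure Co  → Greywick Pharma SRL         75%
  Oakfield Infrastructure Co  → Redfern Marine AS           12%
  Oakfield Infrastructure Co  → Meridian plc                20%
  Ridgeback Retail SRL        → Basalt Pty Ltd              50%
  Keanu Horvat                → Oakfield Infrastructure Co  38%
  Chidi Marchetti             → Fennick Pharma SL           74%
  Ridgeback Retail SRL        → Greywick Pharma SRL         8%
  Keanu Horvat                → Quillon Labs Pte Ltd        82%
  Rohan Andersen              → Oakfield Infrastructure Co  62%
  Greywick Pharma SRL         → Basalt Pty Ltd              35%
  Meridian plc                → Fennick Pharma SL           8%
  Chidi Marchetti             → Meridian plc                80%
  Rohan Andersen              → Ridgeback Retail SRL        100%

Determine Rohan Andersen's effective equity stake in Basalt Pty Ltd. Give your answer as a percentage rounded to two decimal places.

Rohan reaches Basalt along 4 paths.
Via Ridgeback: 100% × 50% = 50%.
Via Oakfield → Greywick: 62% × 75% × 35% = 16.275%.
Via Greywick: 17% × 35% = 5.95%.
Via Ridgeback → Greywick: 100% × 8% × 35% = 2.8%.
Total: 50% + 16.275% + 5.95% + 2.8% = 75.025%.
Rounded: 75.03%.

75.03%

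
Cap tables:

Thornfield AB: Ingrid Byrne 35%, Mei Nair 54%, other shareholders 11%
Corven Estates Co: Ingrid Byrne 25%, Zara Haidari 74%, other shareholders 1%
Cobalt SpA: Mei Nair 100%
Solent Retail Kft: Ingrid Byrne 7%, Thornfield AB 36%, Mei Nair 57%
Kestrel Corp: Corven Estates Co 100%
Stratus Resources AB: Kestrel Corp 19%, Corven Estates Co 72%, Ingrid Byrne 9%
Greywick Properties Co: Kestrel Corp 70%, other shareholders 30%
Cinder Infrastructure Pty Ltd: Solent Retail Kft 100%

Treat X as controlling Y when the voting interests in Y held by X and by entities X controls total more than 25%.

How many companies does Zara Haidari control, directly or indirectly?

Zara holds 74% of Corven, so Zara controls Corven.
Corven holds 100% of Kestrel, so Zara controls Kestrel.
Kestrel and Corven together hold 19% + 72% = 91% of Stratus, so Zara controls Stratus.
Kestrel holds 70% of Greywick, so Zara controls Greywick.
No other company's threshold is met.
Zara controls 4 companies.

4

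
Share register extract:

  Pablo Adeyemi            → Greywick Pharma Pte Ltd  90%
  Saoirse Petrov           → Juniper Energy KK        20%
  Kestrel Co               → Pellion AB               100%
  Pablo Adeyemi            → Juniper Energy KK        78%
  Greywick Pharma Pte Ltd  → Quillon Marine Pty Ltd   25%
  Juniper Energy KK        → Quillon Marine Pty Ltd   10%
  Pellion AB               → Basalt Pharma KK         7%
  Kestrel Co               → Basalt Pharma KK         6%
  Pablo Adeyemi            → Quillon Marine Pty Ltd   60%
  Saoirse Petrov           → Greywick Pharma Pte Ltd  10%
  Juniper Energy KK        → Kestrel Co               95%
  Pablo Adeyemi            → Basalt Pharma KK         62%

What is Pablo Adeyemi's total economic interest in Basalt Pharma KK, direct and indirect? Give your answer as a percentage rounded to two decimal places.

71.63%

Pablo reaches Basalt along 3 paths.
Via Juniper → Kestrel: 78% × 95% × 6% = 4.446%.
Direct stake: 62% = 62%.
Via Juniper → Kestrel → Pellion: 78% × 95% × 100% × 7% = 5.187%.
Total: 4.446% + 62% + 5.187% = 71.633%.
Rounded: 71.63%.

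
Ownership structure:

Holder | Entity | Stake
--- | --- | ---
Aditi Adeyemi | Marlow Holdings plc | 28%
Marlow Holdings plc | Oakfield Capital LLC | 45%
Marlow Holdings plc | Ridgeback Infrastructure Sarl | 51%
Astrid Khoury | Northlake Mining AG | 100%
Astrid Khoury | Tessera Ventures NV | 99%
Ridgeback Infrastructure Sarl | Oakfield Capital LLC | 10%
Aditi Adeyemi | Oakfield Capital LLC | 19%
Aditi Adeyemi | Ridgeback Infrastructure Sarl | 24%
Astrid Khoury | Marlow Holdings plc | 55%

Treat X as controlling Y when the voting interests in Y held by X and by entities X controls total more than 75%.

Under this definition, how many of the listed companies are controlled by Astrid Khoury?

Astrid holds 99% of Tessera, so Astrid controls Tessera.
Astrid holds 100% of Northlake, so Astrid controls Northlake.
No other company's threshold is met.
Astrid controls 2 companies.

2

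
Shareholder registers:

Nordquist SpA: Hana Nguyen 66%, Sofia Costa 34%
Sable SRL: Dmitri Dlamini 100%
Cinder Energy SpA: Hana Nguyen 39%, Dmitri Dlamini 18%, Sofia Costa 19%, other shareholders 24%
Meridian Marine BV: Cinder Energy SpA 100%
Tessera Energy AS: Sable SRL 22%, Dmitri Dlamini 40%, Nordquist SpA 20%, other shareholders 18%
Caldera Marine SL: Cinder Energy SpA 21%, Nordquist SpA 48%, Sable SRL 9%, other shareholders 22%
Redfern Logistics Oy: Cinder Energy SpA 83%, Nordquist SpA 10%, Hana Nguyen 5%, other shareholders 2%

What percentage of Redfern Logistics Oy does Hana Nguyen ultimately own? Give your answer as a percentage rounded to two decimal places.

Hana reaches Redfern along 3 paths.
Via Cinder: 39% × 83% = 32.37%.
Via Nordquist: 66% × 10% = 6.6%.
Direct stake: 5% = 5%.
Total: 32.37% + 6.6% + 5% = 43.97%.

43.97%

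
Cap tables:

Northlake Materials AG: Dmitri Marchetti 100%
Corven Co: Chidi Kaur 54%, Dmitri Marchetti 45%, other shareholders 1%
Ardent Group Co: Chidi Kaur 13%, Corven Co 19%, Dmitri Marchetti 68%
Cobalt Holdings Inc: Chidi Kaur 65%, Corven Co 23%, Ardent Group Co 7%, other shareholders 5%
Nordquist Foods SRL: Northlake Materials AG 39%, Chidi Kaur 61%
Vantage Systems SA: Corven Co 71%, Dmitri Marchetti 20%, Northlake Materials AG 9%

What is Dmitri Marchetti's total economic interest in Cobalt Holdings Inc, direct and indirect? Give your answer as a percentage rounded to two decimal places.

15.71%

Dmitri reaches Cobalt along 3 paths.
Via Corven: 45% × 23% = 10.35%.
Via Corven → Ardent: 45% × 19% × 7% = 0.5985%.
Via Ardent: 68% × 7% = 4.76%.
Total: 10.35% + 0.5985% + 4.76% = 15.7085%.
Rounded: 15.71%.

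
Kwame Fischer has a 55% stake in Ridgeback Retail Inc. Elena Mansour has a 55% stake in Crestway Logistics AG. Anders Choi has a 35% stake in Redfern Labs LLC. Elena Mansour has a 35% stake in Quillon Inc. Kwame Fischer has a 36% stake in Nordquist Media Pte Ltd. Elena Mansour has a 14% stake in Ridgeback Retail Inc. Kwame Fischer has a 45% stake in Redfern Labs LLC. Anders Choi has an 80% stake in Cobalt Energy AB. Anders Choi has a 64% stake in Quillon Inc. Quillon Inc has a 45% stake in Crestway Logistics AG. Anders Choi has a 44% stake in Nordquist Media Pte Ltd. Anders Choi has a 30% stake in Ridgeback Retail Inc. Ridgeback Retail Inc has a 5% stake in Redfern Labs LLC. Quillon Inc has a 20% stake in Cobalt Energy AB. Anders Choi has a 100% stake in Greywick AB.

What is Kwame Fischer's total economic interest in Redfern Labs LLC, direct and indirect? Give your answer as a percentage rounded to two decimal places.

Kwame reaches Redfern along 2 paths.
Direct stake: 45% = 45%.
Via Ridgeback: 55% × 5% = 2.75%.
Total: 45% + 2.75% = 47.75%.

47.75%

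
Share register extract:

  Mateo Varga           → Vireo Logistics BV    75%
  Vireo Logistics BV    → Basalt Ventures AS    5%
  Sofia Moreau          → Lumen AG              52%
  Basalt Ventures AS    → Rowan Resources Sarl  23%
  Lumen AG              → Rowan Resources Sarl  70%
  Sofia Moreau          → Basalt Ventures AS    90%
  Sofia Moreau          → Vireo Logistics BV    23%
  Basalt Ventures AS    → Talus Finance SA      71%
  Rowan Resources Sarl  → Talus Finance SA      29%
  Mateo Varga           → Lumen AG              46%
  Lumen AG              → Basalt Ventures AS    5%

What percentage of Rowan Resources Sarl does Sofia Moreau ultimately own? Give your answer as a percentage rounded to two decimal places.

Sofia reaches Rowan along 4 paths.
Via Vireo → Basalt: 23% × 5% × 23% = 0.2645%.
Via Basalt: 90% × 23% = 20.7%.
Via Lumen → Basalt: 52% × 5% × 23% = 0.598%.
Via Lumen: 52% × 70% = 36.4%.
Total: 0.2645% + 20.7% + 0.598% + 36.4% = 57.9625%.
Rounded: 57.96%.

57.96%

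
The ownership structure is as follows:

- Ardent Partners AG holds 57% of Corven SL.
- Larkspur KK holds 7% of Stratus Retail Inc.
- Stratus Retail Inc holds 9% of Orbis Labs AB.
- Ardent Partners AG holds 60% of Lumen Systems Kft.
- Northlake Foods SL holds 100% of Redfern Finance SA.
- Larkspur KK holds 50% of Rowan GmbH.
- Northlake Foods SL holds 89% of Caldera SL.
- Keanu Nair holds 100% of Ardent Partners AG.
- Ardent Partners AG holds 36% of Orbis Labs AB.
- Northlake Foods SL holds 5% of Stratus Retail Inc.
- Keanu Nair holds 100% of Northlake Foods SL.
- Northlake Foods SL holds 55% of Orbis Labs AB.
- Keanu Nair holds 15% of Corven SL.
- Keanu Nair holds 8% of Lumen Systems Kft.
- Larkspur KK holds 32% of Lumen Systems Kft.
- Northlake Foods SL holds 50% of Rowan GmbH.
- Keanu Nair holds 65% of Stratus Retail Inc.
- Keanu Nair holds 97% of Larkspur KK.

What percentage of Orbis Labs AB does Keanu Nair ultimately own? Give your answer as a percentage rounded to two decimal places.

97.91%

Keanu reaches Orbis along 5 paths.
Via Ardent: 100% × 36% = 36%.
Via Northlake: 100% × 55% = 55%.
Via Larkspur → Stratus: 97% × 7% × 9% = 0.6111%.
Via Northlake → Stratus: 100% × 5% × 9% = 0.45%.
Via Stratus: 65% × 9% = 5.85%.
Total: 36% + 55% + 0.6111% + 0.45% + 5.85% = 97.9111%.
Rounded: 97.91%.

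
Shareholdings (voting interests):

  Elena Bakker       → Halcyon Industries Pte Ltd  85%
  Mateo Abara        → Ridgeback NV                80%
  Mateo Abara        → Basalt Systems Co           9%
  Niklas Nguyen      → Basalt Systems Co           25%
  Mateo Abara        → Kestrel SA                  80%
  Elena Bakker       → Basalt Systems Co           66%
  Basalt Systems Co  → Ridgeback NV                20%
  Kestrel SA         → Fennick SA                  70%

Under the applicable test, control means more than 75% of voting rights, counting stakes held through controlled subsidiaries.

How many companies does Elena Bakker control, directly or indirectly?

Elena holds 85% of Halcyon, so Elena controls Halcyon.
No other company's threshold is met.
Elena controls 1 company.

1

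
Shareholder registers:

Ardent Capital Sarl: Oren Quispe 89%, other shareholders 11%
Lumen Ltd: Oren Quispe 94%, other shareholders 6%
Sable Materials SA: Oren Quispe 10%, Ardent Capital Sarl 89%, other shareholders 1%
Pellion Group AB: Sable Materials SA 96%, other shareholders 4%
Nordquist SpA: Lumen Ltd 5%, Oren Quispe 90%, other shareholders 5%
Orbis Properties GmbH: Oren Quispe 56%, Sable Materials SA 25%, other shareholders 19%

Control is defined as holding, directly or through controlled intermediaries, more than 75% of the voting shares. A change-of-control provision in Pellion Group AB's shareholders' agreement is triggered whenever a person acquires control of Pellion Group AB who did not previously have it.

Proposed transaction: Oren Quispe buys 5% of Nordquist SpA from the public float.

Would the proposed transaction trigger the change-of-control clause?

No

The purchase changes only Oren's holdings, so Oren is the only person who could newly come to control Pellion.
Oren holds 89% of Ardent, so Oren controls Ardent.
Oren and Ardent together hold 10% + 89% = 99% of Sable, so Oren controls Sable.
Sable holds 96% of Pellion, so Oren controls Pellion.
So Oren already controls Pellion before the transaction.
After the purchase, Oren's direct stake in Nordquist rises to 90% + 5% = 95%.
Oren controlled Pellion already, so this is not a new person acquiring control; every other person's position is unchanged or reduced.
No new person acquires control, so the clause is not triggered.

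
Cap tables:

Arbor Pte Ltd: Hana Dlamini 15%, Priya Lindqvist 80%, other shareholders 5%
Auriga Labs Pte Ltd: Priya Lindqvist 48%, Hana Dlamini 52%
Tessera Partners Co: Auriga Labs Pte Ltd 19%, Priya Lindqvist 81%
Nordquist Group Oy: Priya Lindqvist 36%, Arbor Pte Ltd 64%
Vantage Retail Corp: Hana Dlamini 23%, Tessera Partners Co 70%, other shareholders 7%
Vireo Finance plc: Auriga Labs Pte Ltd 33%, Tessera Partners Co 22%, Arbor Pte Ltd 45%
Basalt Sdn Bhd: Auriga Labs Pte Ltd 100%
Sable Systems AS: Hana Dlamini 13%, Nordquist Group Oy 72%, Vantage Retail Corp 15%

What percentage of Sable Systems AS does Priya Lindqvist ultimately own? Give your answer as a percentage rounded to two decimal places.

Priya reaches Sable along 4 paths.
Via Nordquist: 36% × 72% = 25.92%.
Via Arbor → Nordquist: 80% × 64% × 72% = 36.864%.
Via Auriga → Tessera → Vantage: 48% × 19% × 70% × 15% = 0.9576%.
Via Tessera → Vantage: 81% × 70% × 15% = 8.505%.
Total: 25.92% + 36.864% + 0.9576% + 8.505% = 72.2466%.
Rounded: 72.25%.

72.25%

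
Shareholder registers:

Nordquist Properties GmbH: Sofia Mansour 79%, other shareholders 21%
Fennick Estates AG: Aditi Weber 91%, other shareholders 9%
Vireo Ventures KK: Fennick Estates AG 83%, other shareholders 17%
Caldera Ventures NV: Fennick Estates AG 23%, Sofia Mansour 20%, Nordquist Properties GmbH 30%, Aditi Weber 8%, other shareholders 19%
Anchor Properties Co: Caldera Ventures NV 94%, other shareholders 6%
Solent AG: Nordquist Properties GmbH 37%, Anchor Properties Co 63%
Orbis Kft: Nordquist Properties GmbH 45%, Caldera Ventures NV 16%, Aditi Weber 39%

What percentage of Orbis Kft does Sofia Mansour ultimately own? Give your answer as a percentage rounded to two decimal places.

Sofia reaches Orbis along 3 paths.
Via Nordquist: 79% × 45% = 35.55%.
Via Caldera: 20% × 16% = 3.2%.
Via Nordquist → Caldera: 79% × 30% × 16% = 3.792%.
Total: 35.55% + 3.2% + 3.792% = 42.542%.
Rounded: 42.54%.

42.54%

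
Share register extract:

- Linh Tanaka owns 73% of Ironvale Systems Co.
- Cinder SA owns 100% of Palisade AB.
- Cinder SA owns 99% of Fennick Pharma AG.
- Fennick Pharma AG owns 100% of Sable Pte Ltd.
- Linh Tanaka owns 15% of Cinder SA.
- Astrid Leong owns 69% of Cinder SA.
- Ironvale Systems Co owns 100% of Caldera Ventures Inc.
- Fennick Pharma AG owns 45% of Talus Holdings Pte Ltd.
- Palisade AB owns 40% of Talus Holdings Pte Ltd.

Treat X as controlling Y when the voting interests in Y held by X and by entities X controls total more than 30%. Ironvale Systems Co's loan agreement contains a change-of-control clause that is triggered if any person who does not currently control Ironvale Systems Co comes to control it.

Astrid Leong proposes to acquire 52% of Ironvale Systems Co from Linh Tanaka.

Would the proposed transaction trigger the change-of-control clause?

Yes

The purchase adds only to Astrid's holdings (Linh's stake shrinks), so Astrid is the only person who could newly come to control Ironvale.
Astrid holds 69% of Cinder, so Astrid controls Cinder.
Cinder holds 99% of Fennick, so Astrid controls Fennick.
Cinder holds 100% of Palisade, so Astrid controls Palisade.
Palisade and Fennick together hold 40% + 45% = 85% of Talus, so Astrid controls Talus.
Fennick holds 100% of Sable, so Astrid controls Sable.
Neither Astrid nor any entity Astrid controls holds any voting interest in Ironvale.
So before the transaction, Astrid does not control Ironvale.
After the purchase, Astrid holds 52% of Ironvale directly, and Linh's stake falls to 21%.
Astrid holds 52% of Ironvale, so Astrid controls Ironvale.
Astrid did not control Ironvale before and does after, so the clause is triggered.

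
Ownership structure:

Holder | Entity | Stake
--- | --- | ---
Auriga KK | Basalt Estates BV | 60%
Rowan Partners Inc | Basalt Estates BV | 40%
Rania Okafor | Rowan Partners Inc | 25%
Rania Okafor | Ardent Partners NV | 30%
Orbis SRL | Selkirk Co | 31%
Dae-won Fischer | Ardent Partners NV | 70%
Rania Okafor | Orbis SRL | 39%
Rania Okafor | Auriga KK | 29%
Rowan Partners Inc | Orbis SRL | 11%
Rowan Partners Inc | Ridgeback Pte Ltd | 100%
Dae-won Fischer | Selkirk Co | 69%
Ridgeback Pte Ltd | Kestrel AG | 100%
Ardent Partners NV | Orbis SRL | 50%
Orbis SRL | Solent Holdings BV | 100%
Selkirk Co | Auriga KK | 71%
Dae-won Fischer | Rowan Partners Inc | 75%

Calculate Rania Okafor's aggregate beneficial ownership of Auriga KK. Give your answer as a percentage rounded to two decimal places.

Rania reaches Auriga along 4 paths.
Direct stake: 29% = 29%.
Via Orbis → Selkirk: 39% × 31% × 71% = 8.5839%.
Via Rowan → Orbis → Selkirk: 25% × 11% × 31% × 71% = 0.605275%.
Via Ardent → Orbis → Selkirk: 30% × 50% × 31% × 71% = 3.3015%.
Total: 29% + 8.5839% + 0.605275% + 3.3015% = 41.490675%.
Rounded: 41.49%.

41.49%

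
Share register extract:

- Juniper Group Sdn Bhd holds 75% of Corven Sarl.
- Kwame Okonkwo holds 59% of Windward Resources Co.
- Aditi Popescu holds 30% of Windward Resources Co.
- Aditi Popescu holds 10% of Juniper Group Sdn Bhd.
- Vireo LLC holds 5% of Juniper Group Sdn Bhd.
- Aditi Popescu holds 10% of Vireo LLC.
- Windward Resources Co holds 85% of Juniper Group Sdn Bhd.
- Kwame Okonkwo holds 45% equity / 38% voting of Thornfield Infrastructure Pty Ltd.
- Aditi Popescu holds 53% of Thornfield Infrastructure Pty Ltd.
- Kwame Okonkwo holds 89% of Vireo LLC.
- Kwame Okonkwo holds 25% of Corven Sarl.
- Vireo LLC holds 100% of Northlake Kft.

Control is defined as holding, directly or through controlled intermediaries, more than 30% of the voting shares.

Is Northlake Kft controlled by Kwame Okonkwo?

Kwame holds 89% of Vireo, so Kwame controls Vireo.
Vireo holds 100% of Northlake, so Kwame controls Northlake.

Yes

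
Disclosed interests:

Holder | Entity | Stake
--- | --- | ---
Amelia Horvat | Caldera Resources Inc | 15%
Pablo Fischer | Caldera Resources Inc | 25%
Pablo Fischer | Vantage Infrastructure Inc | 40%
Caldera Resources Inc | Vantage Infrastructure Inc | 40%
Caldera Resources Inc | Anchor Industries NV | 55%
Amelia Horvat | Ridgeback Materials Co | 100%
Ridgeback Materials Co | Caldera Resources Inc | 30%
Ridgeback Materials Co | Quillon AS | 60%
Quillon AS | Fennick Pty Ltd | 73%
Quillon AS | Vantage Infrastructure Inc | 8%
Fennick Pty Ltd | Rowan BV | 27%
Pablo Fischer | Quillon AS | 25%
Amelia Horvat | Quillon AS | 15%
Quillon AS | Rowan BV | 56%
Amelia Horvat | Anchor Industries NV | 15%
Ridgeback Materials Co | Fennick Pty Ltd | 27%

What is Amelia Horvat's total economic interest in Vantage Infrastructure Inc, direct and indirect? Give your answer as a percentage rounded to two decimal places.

24.00%

Amelia reaches Vantage along 4 paths.
Via Quillon: 15% × 8% = 1.2%.
Via Ridgeback → Quillon: 100% × 60% × 8% = 4.8%.
Via Ridgeback → Caldera: 100% × 30% × 40% = 12%.
Via Caldera: 15% × 40% = 6%.
Total: 1.2% + 4.8% + 12% + 6% = 24%.
Rounded: 24.00%.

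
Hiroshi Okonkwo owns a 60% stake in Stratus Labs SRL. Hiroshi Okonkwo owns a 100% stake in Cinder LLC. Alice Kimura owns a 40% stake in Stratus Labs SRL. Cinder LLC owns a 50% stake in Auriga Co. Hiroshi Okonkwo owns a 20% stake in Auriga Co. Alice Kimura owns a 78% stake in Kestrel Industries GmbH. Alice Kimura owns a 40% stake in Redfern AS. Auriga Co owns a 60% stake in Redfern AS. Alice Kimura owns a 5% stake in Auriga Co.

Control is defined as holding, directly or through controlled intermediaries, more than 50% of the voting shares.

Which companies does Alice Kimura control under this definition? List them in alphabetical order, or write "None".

Kestrel Industries GmbH

Alice holds 78% of Kestrel, so Alice controls Kestrel.
No other company's threshold is met.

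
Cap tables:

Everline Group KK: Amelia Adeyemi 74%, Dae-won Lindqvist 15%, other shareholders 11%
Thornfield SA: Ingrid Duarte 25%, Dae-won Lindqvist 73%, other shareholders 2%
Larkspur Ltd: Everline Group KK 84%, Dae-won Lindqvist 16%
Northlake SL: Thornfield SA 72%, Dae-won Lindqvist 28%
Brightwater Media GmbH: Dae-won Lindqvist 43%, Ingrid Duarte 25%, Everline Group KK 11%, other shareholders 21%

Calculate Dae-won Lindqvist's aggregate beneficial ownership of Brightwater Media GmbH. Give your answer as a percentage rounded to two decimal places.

44.65%

Dae-won reaches Brightwater along 2 paths.
Direct stake: 43% = 43%.
Via Everline: 15% × 11% = 1.65%.
Total: 43% + 1.65% = 44.65%.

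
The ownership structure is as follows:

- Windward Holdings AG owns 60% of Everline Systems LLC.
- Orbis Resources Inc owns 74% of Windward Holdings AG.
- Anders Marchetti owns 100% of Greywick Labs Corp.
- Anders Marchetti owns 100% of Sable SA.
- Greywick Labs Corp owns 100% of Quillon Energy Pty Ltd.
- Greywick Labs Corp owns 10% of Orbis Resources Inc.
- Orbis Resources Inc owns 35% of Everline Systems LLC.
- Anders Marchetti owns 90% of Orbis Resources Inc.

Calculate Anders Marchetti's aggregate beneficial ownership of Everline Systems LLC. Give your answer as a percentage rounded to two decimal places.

Anders reaches Everline along 4 paths.
Via Orbis: 90% × 35% = 31.5%.
Via Greywick → Orbis: 100% × 10% × 35% = 3.5%.
Via Orbis → Windward: 90% × 74% × 60% = 39.96%.
Via Greywick → Orbis → Windward: 100% × 10% × 74% × 60% = 4.44%.
Total: 31.5% + 3.5% + 39.96% + 4.44% = 79.4%.
Rounded: 79.40%.

79.40%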